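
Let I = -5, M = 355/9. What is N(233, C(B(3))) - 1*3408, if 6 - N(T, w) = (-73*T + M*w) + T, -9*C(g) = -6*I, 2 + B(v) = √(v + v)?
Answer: 364648/27 ≈ 13505.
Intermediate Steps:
B(v) = -2 + √2*√v (B(v) = -2 + √(v + v) = -2 + √(2*v) = -2 + √2*√v)
M = 355/9 (M = 355*(⅑) = 355/9 ≈ 39.444)
C(g) = -10/3 (C(g) = -(-2)*(-5)/3 = -⅑*30 = -10/3)
N(T, w) = 6 + 72*T - 355*w/9 (N(T, w) = 6 - ((-73*T + 355*w/9) + T) = 6 - (-72*T + 355*w/9) = 6 + (72*T - 355*w/9) = 6 + 72*T - 355*w/9)
N(233, C(B(3))) - 1*3408 = (6 + 72*233 - 355/9*(-10/3)) - 1*3408 = (6 + 16776 + 3550/27) - 3408 = 456664/27 - 3408 = 364648/27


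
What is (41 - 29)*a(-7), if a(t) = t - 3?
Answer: -120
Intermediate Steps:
a(t) = -3 + t
(41 - 29)*a(-7) = (41 - 29)*(-3 - 7) = 12*(-10) = -120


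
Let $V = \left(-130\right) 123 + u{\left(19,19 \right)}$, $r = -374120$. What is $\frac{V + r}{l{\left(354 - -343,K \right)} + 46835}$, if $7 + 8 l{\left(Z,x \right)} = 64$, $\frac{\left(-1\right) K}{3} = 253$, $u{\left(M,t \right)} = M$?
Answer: $- \frac{3120728}{374737} \approx -8.3278$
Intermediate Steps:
$V = -15971$ ($V = \left(-130\right) 123 + 19 = -15990 + 19 = -15971$)
$K = -759$ ($K = \left(-3\right) 253 = -759$)
$l{\left(Z,x \right)} = \frac{57}{8}$ ($l{\left(Z,x \right)} = - \frac{7}{8} + \frac{1}{8} \cdot 64 = - \frac{7}{8} + 8 = \frac{57}{8}$)
$\frac{V + r}{l{\left(354 - -343,K \right)} + 46835} = \frac{-15971 - 374120}{\frac{57}{8} + 46835} = - \frac{390091}{\frac{374737}{8}} = \left(-390091\right) \frac{8}{374737} = - \frac{3120728}{374737}$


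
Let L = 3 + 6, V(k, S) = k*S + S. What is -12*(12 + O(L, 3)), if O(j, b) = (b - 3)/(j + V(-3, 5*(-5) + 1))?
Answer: -144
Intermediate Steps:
V(k, S) = S + S*k (V(k, S) = S*k + S = S + S*k)
L = 9
O(j, b) = (-3 + b)/(48 + j) (O(j, b) = (b - 3)/(j + (5*(-5) + 1)*(1 - 3)) = (-3 + b)/(j + (-25 + 1)*(-2)) = (-3 + b)/(j - 24*(-2)) = (-3 + b)/(j + 48) = (-3 + b)/(48 + j))
-12*(12 + O(L, 3)) = -12*(12 + (-3 + 3)/(48 + 9)) = -12*(12 + 0/57) = -12*(12 + (1/57)*0) = -12*(12 + 0) = -12*12 = -144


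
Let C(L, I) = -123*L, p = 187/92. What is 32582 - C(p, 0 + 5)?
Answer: 3020545/92 ≈ 32832.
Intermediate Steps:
p = 187/92 (p = 187*(1/92) = 187/92 ≈ 2.0326)
32582 - C(p, 0 + 5) = 32582 - (-123)*187/92 = 32582 - 1*(-23001/92) = 32582 + 23001/92 = 3020545/92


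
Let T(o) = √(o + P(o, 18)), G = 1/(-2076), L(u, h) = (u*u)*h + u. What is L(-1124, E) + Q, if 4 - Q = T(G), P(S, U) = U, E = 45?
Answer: 56850800 - √19393473/1038 ≈ 5.6851e+7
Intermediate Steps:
L(u, h) = u + h*u² (L(u, h) = u²*h + u = h*u² + u = u + h*u²)
G = -1/2076 ≈ -0.00048170
T(o) = √(18 + o) (T(o) = √(o + 18) = √(18 + o))
Q = 4 - √19393473/1038 (Q = 4 - √(18 - 1/2076) = 4 - √(37367/2076) = 4 - √19393473/1038 ≈ -0.24258)
L(-1124, E) + Q = -1124*(1 + 45*(-1124)) + (4 - √19393473/1038) = -1124*(1 - 50580) + (4 - √19393473/1038) = -1124*(-50579) + (4 - √19393473/1038) = 56850796 + (4 - √19393473/1038) = 56850800 - √19393473/1038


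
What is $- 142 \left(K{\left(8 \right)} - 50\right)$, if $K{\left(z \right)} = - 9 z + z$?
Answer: $16188$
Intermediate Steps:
$K{\left(z \right)} = - 8 z$
$- 142 \left(K{\left(8 \right)} - 50\right) = - 142 \left(\left(-8\right) 8 - 50\right) = - 142 \left(-64 - 50\right) = \left(-142\right) \left(-114\right) = 16188$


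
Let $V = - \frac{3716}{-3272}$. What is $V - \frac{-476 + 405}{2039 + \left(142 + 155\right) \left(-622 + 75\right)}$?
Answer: $\frac{74486051}{65611780} \approx 1.1353$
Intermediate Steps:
$V = \frac{929}{818}$ ($V = \left(-3716\right) \left(- \frac{1}{3272}\right) = \frac{929}{818} \approx 1.1357$)
$V - \frac{-476 + 405}{2039 + \left(142 + 155\right) \left(-622 + 75\right)} = \frac{929}{818} - \frac{-476 + 405}{2039 + \left(142 + 155\right) \left(-622 + 75\right)} = \frac{929}{818} - - \frac{71}{2039 + 297 \left(-547\right)} = \frac{929}{818} - - \frac{71}{2039 - 162459} = \frac{929}{818} - - \frac{71}{-160420} = \frac{929}{818} - \left(-71\right) \left(- \frac{1}{160420}\right) = \frac{929}{818} - \frac{71}{160420} = \frac{74486051}{65611780}$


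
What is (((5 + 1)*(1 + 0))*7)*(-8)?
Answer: -336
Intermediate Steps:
(((5 + 1)*(1 + 0))*7)*(-8) = ((6*1)*7)*(-8) = (6*7)*(-8) = 42*(-8) = -336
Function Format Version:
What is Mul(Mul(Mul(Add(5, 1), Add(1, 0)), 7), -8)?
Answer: -336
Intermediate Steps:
Mul(Mul(Mul(Add(5, 1), Add(1, 0)), 7), -8) = Mul(Mul(Mul(6, 1), 7), -8) = Mul(Mul(6, 7), -8) = Mul(42, -8) = -336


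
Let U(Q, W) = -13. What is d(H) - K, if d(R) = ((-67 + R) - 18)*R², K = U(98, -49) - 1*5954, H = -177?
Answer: -8202231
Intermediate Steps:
K = -5967 (K = -13 - 1*5954 = -13 - 5954 = -5967)
d(R) = R²*(-85 + R) (d(R) = (-85 + R)*R² = R²*(-85 + R))
d(H) - K = (-177)²*(-85 - 177) - 1*(-5967) = 31329*(-262) + 5967 = -8208198 + 5967 = -8202231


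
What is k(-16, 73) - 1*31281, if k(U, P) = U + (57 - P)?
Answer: -31313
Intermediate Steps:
k(U, P) = 57 + U - P
k(-16, 73) - 1*31281 = (57 - 16 - 1*73) - 1*31281 = (57 - 16 - 73) - 31281 = -32 - 31281 = -31313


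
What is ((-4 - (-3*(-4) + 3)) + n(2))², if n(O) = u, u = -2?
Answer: 441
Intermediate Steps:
n(O) = -2
((-4 - (-3*(-4) + 3)) + n(2))² = ((-4 - (-3*(-4) + 3)) - 2)² = ((-4 - (12 + 3)) - 2)² = ((-4 - 1*15) - 2)² = ((-4 - 15) - 2)² = (-19 - 2)² = (-21)² = 441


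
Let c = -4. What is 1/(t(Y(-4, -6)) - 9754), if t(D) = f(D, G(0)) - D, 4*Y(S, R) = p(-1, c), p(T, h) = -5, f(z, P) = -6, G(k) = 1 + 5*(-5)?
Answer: -4/39035 ≈ -0.00010247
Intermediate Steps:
G(k) = -24 (G(k) = 1 - 25 = -24)
Y(S, R) = -5/4 (Y(S, R) = (1/4)*(-5) = -5/4)
t(D) = -6 - D
1/(t(Y(-4, -6)) - 9754) = 1/((-6 - 1*(-5/4)) - 9754) = 1/((-6 + 5/4) - 9754) = 1/(-19/4 - 9754) = 1/(-39035/4) = -4/39035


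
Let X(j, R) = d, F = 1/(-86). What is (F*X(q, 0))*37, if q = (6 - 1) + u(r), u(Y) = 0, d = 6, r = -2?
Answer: -111/43 ≈ -2.5814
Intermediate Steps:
F = -1/86 ≈ -0.011628
q = 5 (q = (6 - 1) + 0 = 5 + 0 = 5)
X(j, R) = 6
(F*X(q, 0))*37 = -1/86*6*37 = -3/43*37 = -111/43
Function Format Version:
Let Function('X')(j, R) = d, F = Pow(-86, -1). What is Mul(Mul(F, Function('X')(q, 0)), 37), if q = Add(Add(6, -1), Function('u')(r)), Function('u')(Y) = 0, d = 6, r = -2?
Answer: Rational(-111, 43) ≈ -2.5814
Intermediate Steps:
F = Rational(-1, 86) ≈ -0.011628
q = 5 (q = Add(Add(6, -1), 0) = Add(5, 0) = 5)
Function('X')(j, R) = 6
Mul(Mul(F, Function('X')(q, 0)), 37) = Mul(Mul(Rational(-1, 86), 6), 37) = Mul(Rational(-3, 43), 37) = Rational(-111, 43)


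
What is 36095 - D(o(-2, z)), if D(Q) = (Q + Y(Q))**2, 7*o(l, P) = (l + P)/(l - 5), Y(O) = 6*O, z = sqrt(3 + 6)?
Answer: 1768654/49 ≈ 36095.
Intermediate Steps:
z = 3 (z = sqrt(9) = 3)
o(l, P) = (P + l)/(7*(-5 + l)) (o(l, P) = ((l + P)/(l - 5))/7 = ((P + l)/(-5 + l))/7 = (P + l)/(7*(-5 + l)))
D(Q) = 49*Q**2 (D(Q) = (Q + 6*Q)**2 = (7*Q)**2 = 49*Q**2)
36095 - D(o(-2, z)) = 36095 - 49*((3 - 2)/(7*(-5 - 2)))**2 = 36095 - 49*((1/7)*1/(-7))**2 = 36095 - 49*((1/7)*(-1/7)*1)**2 = 36095 - 49*(-1/49)**2 = 36095 - 49/2401 = 36095 - 1*1/49 = 36095 - 1/49 = 1768654/49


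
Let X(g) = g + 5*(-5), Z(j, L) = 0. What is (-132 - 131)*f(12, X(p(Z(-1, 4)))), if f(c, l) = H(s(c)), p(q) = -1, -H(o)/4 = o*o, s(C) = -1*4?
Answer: 16832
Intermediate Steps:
s(C) = -4
H(o) = -4*o² (H(o) = -4*o*o = -4*o²)
X(g) = -25 + g (X(g) = g - 25 = -25 + g)
f(c, l) = -64 (f(c, l) = -4*(-4)² = -4*16 = -64)
(-132 - 131)*f(12, X(p(Z(-1, 4)))) = (-132 - 131)*(-64) = -263*(-64) = 16832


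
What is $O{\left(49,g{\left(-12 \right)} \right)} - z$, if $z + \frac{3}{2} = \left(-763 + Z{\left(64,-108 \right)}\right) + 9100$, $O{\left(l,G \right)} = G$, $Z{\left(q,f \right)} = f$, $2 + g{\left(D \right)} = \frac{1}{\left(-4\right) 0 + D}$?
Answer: $- \frac{98755}{12} \approx -8229.6$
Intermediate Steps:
$g{\left(D \right)} = -2 + \frac{1}{D}$ ($g{\left(D \right)} = -2 + \frac{1}{\left(-4\right) 0 + D} = -2 + \frac{1}{0 + D} = -2 + \frac{1}{D}$)
$z = \frac{16455}{2}$ ($z = - \frac{3}{2} + \left(\left(-763 - 108\right) + 9100\right) = - \frac{3}{2} + \left(-871 + 9100\right) = - \frac{3}{2} + 8229 = \frac{16455}{2} \approx 8227.5$)
$O{\left(49,g{\left(-12 \right)} \right)} - z = \left(-2 + \frac{1}{-12}\right) - \frac{16455}{2} = \left(-2 - \frac{1}{12}\right) - \frac{16455}{2} = - \frac{25}{12} - \frac{16455}{2} = - \frac{98755}{12}$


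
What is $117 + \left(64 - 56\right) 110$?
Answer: $997$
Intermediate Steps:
$117 + \left(64 - 56\right) 110 = 117 + 8 \cdot 110 = 117 + 880 = 997$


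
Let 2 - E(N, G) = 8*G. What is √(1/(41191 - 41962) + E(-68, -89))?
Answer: √424430103/771 ≈ 26.721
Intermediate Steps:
E(N, G) = 2 - 8*G
√(1/(41191 - 41962) + E(-68, -89)) = √(1/(41191 - 41962) + (2 - 8*(-89))) = √(1/(-771) + (2 + 712)) = √(-1/771 + 714) = √(550493/771) = √424430103/771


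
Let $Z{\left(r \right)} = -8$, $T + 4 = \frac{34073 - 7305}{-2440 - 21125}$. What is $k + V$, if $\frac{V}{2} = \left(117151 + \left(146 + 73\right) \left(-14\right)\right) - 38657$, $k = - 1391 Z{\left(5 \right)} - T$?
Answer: $\frac{3817273988}{23565} \approx 1.6199 \cdot 10^{5}$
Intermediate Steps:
$T = - \frac{121028}{23565}$ ($T = -4 + \frac{34073 - 7305}{-2440 - 21125} = -4 + \frac{26768}{-23565} = -4 + 26768 \left(- \frac{1}{23565}\right) = -4 - \frac{26768}{23565} = - \frac{121028}{23565} \approx -5.1359$)
$k = \frac{262352348}{23565}$ ($k = \left(-1391\right) \left(-8\right) - - \frac{121028}{23565} = 11128 + \frac{121028}{23565} = \frac{262352348}{23565} \approx 11133.0$)
$V = 150856$ ($V = 2 \left(\left(117151 + \left(146 + 73\right) \left(-14\right)\right) - 38657\right) = 2 \left(\left(117151 + 219 \left(-14\right)\right) - 38657\right) = 2 \left(\left(117151 - 3066\right) - 38657\right) = 2 \left(114085 - 38657\right) = 2 \cdot 75428 = 150856$)
$k + V = \frac{262352348}{23565} + 150856 = \frac{3817273988}{23565}$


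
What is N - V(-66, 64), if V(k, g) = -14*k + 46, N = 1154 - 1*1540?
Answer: -1356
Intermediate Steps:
N = -386 (N = 1154 - 1540 = -386)
V(k, g) = 46 - 14*k
N - V(-66, 64) = -386 - (46 - 14*(-66)) = -386 - (46 + 924) = -386 - 1*970 = -386 - 970 = -1356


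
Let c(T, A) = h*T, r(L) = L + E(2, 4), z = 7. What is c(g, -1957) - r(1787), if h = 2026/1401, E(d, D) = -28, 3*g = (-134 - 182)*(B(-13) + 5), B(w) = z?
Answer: -5025223/1401 ≈ -3586.9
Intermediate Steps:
B(w) = 7
g = -1264 (g = ((-134 - 182)*(7 + 5))/3 = (-316*12)/3 = (1/3)*(-3792) = -1264)
h = 2026/1401 (h = 2026*(1/1401) = 2026/1401 ≈ 1.4461)
r(L) = -28 + L (r(L) = L - 28 = -28 + L)
c(T, A) = 2026*T/1401
c(g, -1957) - r(1787) = (2026/1401)*(-1264) - (-28 + 1787) = -2560864/1401 - 1*1759 = -2560864/1401 - 1759 = -5025223/1401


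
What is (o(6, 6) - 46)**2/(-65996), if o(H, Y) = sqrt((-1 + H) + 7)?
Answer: -76/2357 + 46*sqrt(3)/16499 ≈ -0.027415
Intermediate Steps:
o(H, Y) = sqrt(6 + H)
(o(6, 6) - 46)**2/(-65996) = (sqrt(6 + 6) - 46)**2/(-65996) = (sqrt(12) - 46)**2*(-1/65996) = (2*sqrt(3) - 46)**2*(-1/65996) = (-46 + 2*sqrt(3))**2*(-1/65996) = -(-46 + 2*sqrt(3))**2/65996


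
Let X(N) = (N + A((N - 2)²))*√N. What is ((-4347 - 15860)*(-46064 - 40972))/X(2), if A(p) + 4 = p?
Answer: -439684113*√2 ≈ -6.2181e+8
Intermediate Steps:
A(p) = -4 + p
X(N) = √N*(-4 + N + (-2 + N)²) (X(N) = (N + (-4 + (N - 2)²))*√N = (N + (-4 + (-2 + N)²))*√N = (-4 + N + (-2 + N)²)*√N = √N*(-4 + N + (-2 + N)²))
((-4347 - 15860)*(-46064 - 40972))/X(2) = ((-4347 - 15860)*(-46064 - 40972))/((2^(3/2)*(-3 + 2))) = (-20207*(-87036))/(((2*√2)*(-1))) = 1758736452/((-2*√2)) = 1758736452*(-√2/4) = -439684113*√2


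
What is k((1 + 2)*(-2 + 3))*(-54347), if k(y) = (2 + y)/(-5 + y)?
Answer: 271735/2 ≈ 1.3587e+5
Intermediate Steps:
k(y) = (2 + y)/(-5 + y)
k((1 + 2)*(-2 + 3))*(-54347) = ((2 + (1 + 2)*(-2 + 3))/(-5 + (1 + 2)*(-2 + 3)))*(-54347) = ((2 + 3*1)/(-5 + 3*1))*(-54347) = ((2 + 3)/(-5 + 3))*(-54347) = (5/(-2))*(-54347) = -½*5*(-54347) = -5/2*(-54347) = 271735/2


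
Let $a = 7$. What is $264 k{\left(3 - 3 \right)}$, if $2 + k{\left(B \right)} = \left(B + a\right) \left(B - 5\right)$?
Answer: $-9768$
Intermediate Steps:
$k{\left(B \right)} = -2 + \left(-5 + B\right) \left(7 + B\right)$ ($k{\left(B \right)} = -2 + \left(B + 7\right) \left(B - 5\right) = -2 + \left(7 + B\right) \left(-5 + B\right) = -2 + \left(-5 + B\right) \left(7 + B\right)$)
$264 k{\left(3 - 3 \right)} = 264 \left(-37 + \left(3 - 3\right)^{2} + 2 \left(3 - 3\right)\right) = 264 \left(-37 + 0^{2} + 2 \cdot 0\right) = 264 \left(-37 + 0 + 0\right) = 264 \left(-37\right) = -9768$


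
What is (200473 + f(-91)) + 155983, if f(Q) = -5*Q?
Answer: 356911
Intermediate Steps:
(200473 + f(-91)) + 155983 = (200473 - 5*(-91)) + 155983 = (200473 + 455) + 155983 = 200928 + 155983 = 356911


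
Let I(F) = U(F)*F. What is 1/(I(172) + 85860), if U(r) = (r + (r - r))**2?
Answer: 1/5174308 ≈ 1.9326e-7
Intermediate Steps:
U(r) = r**2 (U(r) = (r + 0)**2 = r**2)
I(F) = F**3 (I(F) = F**2*F = F**3)
1/(I(172) + 85860) = 1/(172**3 + 85860) = 1/(5088448 + 85860) = 1/5174308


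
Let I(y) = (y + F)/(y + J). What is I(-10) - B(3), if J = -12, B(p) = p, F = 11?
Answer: -67/22 ≈ -3.0455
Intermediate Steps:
I(y) = (11 + y)/(-12 + y) (I(y) = (y + 11)/(y - 12) = (11 + y)/(-12 + y))
I(-10) - B(3) = (11 - 10)/(-12 - 10) - 1*3 = 1/(-22) - 3 = -1/22*1 - 3 = -1/22 - 3 = -67/22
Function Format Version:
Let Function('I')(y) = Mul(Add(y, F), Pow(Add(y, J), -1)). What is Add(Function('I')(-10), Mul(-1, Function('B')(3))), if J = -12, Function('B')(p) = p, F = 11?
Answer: Rational(-67, 22) ≈ -3.0455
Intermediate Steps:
Function('I')(y) = Mul(Pow(Add(-12, y), -1), Add(11, y)) (Function('I')(y) = Mul(Add(y, 11), Pow(Add(y, -12), -1)) = Mul(Add(11, y), Pow(Add(-12, y), -1)) = Mul(Pow(Add(-12, y), -1), Add(11, y)))
Add(Function('I')(-10), Mul(-1, Function('B')(3))) = Add(Mul(Pow(Add(-12, -10), -1), Add(11, -10)), Mul(-1, 3)) = Add(Mul(Pow(-22, -1), 1), -3) = Add(Mul(Rational(-1, 22), 1), -3) = Add(Rational(-1, 22), -3) = Rational(-67, 22)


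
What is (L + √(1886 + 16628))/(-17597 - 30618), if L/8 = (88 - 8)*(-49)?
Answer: 6272/9643 - √18514/48215 ≈ 0.64760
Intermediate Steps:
L = -31360 (L = 8*((88 - 8)*(-49)) = 8*(80*(-49)) = 8*(-3920) = -31360)
(L + √(1886 + 16628))/(-17597 - 30618) = (-31360 + √(1886 + 16628))/(-17597 - 30618) = (-31360 + √18514)/(-48215) = (-31360 + √18514)*(-1/48215) = 6272/9643 - √18514/48215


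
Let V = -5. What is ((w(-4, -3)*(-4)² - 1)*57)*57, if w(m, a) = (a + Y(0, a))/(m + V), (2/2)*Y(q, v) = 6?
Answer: -20577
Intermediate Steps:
Y(q, v) = 6
w(m, a) = (6 + a)/(-5 + m) (w(m, a) = (a + 6)/(m - 5) = (6 + a)/(-5 + m))
((w(-4, -3)*(-4)² - 1)*57)*57 = ((((6 - 3)/(-5 - 4))*(-4)² - 1)*57)*57 = (((3/(-9))*16 - 1)*57)*57 = ((-⅑*3*16 - 1)*57)*57 = ((-⅓*16 - 1)*57)*57 = ((-16/3 - 1)*57)*57 = -19/3*57*57 = -361*57 = -20577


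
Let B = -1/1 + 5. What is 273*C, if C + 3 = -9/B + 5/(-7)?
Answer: -6513/4 ≈ -1628.3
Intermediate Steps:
B = 4 (B = -1*1 + 5 = -1 + 5 = 4)
C = -167/28 (C = -3 + (-9/4 + 5/(-7)) = -3 + (-9*¼ + 5*(-⅐)) = -3 + (-9/4 - 5/7) = -3 - 83/28 = -167/28 ≈ -5.9643)
273*C = 273*(-167/28) = -6513/4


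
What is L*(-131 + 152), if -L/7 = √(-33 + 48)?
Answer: -147*√15 ≈ -569.33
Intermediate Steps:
L = -7*√15 (L = -7*√(-33 + 48) = -7*√15 ≈ -27.111)
L*(-131 + 152) = (-7*√15)*(-131 + 152) = -7*√15*21 = -147*√15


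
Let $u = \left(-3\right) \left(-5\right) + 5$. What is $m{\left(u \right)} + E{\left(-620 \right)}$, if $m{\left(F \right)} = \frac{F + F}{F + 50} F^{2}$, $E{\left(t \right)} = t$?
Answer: $- \frac{2740}{7} \approx -391.43$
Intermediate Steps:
$u = 20$ ($u = 15 + 5 = 20$)
$m{\left(F \right)} = \frac{2 F^{3}}{50 + F}$ ($m{\left(F \right)} = \frac{2 F}{50 + F} F^{2} = \frac{2 F^{3}}{50 + F}$)
$m{\left(u \right)} + E{\left(-620 \right)} = \frac{2 \cdot 20^{3}}{50 + 20} - 620 = 2 \cdot 8000 \cdot \frac{1}{70} - 620 = \frac{1600}{7} - 620 = - \frac{2740}{7}$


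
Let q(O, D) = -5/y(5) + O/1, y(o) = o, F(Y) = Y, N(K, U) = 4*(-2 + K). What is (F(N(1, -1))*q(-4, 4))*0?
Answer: 0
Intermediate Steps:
N(K, U) = -8 + 4*K
q(O, D) = -1 + O (q(O, D) = -5/5 + O/1 = -5*⅕ + O*1 = -1 + O)
(F(N(1, -1))*q(-4, 4))*0 = ((-8 + 4*1)*(-1 - 4))*0 = ((-8 + 4)*(-5))*0 = -4*(-5)*0 = 20*0 = 0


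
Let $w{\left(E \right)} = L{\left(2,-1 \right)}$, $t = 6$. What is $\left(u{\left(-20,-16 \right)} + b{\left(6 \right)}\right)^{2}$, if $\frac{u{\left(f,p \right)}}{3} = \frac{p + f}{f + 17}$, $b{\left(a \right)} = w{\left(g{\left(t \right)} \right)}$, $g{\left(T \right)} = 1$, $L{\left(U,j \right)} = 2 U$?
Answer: $1600$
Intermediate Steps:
$w{\left(E \right)} = 4$ ($w{\left(E \right)} = 2 \cdot 2 = 4$)
$b{\left(a \right)} = 4$
$u{\left(f,p \right)} = \frac{3 \left(f + p\right)}{17 + f}$ ($u{\left(f,p \right)} = 3 \frac{p + f}{f + 17} = 3 \frac{f + p}{17 + f} = \frac{3 \left(f + p\right)}{17 + f}$)
$\left(u{\left(-20,-16 \right)} + b{\left(6 \right)}\right)^{2} = \left(\frac{3 \left(-20 - 16\right)}{17 - 20} + 4\right)^{2} = \left(3 \frac{1}{-3} \left(-36\right) + 4\right)^{2} = \left(3 \left(- \frac{1}{3}\right) \left(-36\right) + 4\right)^{2} = \left(36 + 4\right)^{2} = 40^{2} = 1600$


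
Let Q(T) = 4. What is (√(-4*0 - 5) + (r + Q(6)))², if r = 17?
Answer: (21 + I*√5)² ≈ 436.0 + 93.915*I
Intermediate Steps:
(√(-4*0 - 5) + (r + Q(6)))² = (√(-4*0 - 5) + (17 + 4))² = (√(0 - 5) + 21)² = (√(-5) + 21)² = (I*√5 + 21)² = (21 + I*√5)²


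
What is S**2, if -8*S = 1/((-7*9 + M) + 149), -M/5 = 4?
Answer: 1/278784 ≈ 3.5870e-6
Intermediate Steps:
M = -20 (M = -5*4 = -20)
S = -1/528 (S = -1/(8*((-7*9 - 20) + 149)) = -1/(8*((-63 - 20) + 149)) = -1/(8*(-83 + 149)) = -1/8/66 = -1/8*1/66 = -1/528 ≈ -0.0018939)
S**2 = (-1/528)**2 = 1/278784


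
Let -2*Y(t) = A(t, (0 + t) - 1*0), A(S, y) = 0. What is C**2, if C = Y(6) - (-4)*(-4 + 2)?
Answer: 64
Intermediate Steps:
Y(t) = 0 (Y(t) = -1/2*0 = 0)
C = -8 (C = 0 - (-4)*(-4 + 2) = 0 - (-4)*(-2) = 0 - 1*8 = 0 - 8 = -8)
C**2 = (-8)**2 = 64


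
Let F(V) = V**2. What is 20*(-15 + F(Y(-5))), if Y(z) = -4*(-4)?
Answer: 4820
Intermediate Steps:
Y(z) = 16
20*(-15 + F(Y(-5))) = 20*(-15 + 16**2) = 20*(-15 + 256) = 20*241 = 4820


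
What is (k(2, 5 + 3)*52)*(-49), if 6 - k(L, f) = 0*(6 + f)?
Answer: -15288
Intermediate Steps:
k(L, f) = 6 (k(L, f) = 6 - 0*(6 + f) = 6 - 1*0 = 6 + 0 = 6)
(k(2, 5 + 3)*52)*(-49) = (6*52)*(-49) = 312*(-49) = -15288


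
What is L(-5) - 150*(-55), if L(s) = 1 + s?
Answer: 8246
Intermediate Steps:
L(-5) - 150*(-55) = (1 - 5) - 150*(-55) = -4 + 8250 = 8246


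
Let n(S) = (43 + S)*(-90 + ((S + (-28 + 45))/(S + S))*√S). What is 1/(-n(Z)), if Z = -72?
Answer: -5184/13547785 - 132*I*√2/13547785 ≈ -0.00038265 - 1.3779e-5*I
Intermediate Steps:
n(S) = (-90 + (17 + S)/(2*√S))*(43 + S) (n(S) = (43 + S)*(-90 + ((S + 17)/((2*S)))*√S) = (43 + S)*(-90 + ((17 + S)*(1/(2*S)))*√S) = (43 + S)*(-90 + ((17 + S)/(2*S))*√S) = (43 + S)*(-90 + (17 + S)/(2*√S)) = (-90 + (17 + S)/(2*√S))*(43 + S))
1/(-n(Z)) = 1/(-(-3870 + (-72)^(3/2)/2 - 90*(-72) + 30*√(-72) + 731/(2*√(-72)))) = 1/(-(-3870 + (-432*I*√2)/2 + 6480 + 30*(6*I*√2) + 731*(-I*√2/12)/2)) = 1/(-(-3870 - 216*I*√2 + 6480 + 180*I*√2 - 731*I*√2/24)) = 1/(-(2610 - 1595*I*√2/24)) = 1/(-2610 + 1595*I*√2/24)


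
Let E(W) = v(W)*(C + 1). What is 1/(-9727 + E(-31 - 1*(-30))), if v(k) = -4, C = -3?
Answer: -1/9719 ≈ -0.00010289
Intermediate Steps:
E(W) = 8 (E(W) = -4*(-3 + 1) = -4*(-2) = 8)
1/(-9727 + E(-31 - 1*(-30))) = 1/(-9727 + 8) = 1/(-9719) = -1/9719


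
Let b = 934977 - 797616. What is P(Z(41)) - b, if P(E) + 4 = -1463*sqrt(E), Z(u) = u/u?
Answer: -138828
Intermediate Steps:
Z(u) = 1
b = 137361
P(E) = -4 - 1463*sqrt(E)
P(Z(41)) - b = (-4 - 1463*sqrt(1)) - 1*137361 = (-4 - 1463*1) - 137361 = (-4 - 1463) - 137361 = -1467 - 137361 = -138828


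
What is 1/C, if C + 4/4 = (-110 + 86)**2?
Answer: 1/575 ≈ 0.0017391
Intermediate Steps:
C = 575 (C = -1 + (-110 + 86)**2 = -1 + (-24)**2 = -1 + 576 = 575)
1/C = 1/575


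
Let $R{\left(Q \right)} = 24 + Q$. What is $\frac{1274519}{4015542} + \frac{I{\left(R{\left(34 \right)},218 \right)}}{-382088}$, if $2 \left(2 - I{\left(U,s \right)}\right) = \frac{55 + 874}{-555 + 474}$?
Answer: $\frac{1878225520589}{5917977302256} \approx 0.31738$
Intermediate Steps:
$I{\left(U,s \right)} = \frac{1253}{162}$ ($I{\left(U,s \right)} = 2 - \frac{\left(55 + 874\right) \frac{1}{-555 + 474}}{2} = 2 - \frac{929 \frac{1}{-81}}{2} = 2 - \frac{929 \left(- \frac{1}{81}\right)}{2} = 2 - - \frac{929}{162} = 2 + \frac{929}{162} = \frac{1253}{162}$)
$\frac{1274519}{4015542} + \frac{I{\left(R{\left(34 \right)},218 \right)}}{-382088} = \frac{1274519}{4015542} + \frac{1253}{162 \left(-382088\right)} = 1274519 \cdot \frac{1}{4015542} + \frac{1253}{162} \left(- \frac{1}{382088}\right) = \frac{1274519}{4015542} - \frac{179}{8842608} = \frac{1878225520589}{5917977302256}$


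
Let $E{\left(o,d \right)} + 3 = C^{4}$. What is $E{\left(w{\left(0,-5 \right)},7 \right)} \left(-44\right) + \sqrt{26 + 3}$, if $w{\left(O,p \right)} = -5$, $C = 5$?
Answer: $-27368 + \sqrt{29} \approx -27363.0$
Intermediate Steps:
$E{\left(o,d \right)} = 622$ ($E{\left(o,d \right)} = -3 + 5^{4} = -3 + 625 = 622$)
$E{\left(w{\left(0,-5 \right)},7 \right)} \left(-44\right) + \sqrt{26 + 3} = 622 \left(-44\right) + \sqrt{26 + 3} = -27368 + \sqrt{29}$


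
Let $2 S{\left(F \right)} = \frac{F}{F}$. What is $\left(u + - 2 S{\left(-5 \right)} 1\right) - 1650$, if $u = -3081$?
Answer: $-4732$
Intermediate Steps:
$S{\left(F \right)} = \frac{1}{2}$ ($S{\left(F \right)} = \frac{F \frac{1}{F}}{2} = \frac{1}{2} \cdot 1 = \frac{1}{2}$)
$\left(u + - 2 S{\left(-5 \right)} 1\right) - 1650 = \left(-3081 + \left(-2\right) \frac{1}{2} \cdot 1\right) - 1650 = \left(-3081 - 1\right) - 1650 = -3082 - 1650 = -4732$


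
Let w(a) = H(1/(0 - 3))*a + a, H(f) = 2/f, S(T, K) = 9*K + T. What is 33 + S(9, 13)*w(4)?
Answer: -2487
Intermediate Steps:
S(T, K) = T + 9*K
w(a) = -5*a (w(a) = (2/(1/(0 - 3)))*a + a = (2/(1/(-3)))*a + a = (2/(-1/3))*a + a = (2*(-3))*a + a = -6*a + a = -5*a)
33 + S(9, 13)*w(4) = 33 + (9 + 9*13)*(-5*4) = 33 + (9 + 117)*(-20) = 33 + 126*(-20) = 33 - 2520 = -2487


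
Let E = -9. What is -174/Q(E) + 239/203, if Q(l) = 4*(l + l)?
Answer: 8755/2436 ≈ 3.5940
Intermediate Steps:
Q(l) = 8*l (Q(l) = 4*(2*l) = 8*l)
-174/Q(E) + 239/203 = -174/(8*(-9)) + 239/203 = -174/(-72) + 239*(1/203) = -174*(-1/72) + 239/203 = 29/12 + 239/203 = 8755/2436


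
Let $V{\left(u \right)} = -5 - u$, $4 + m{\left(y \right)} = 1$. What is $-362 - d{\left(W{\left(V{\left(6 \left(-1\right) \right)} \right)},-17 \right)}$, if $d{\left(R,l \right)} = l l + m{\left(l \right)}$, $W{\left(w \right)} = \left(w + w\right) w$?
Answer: $-648$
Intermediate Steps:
$m{\left(y \right)} = -3$ ($m{\left(y \right)} = -4 + 1 = -3$)
$W{\left(w \right)} = 2 w^{2}$ ($W{\left(w \right)} = 2 w w = 2 w^{2}$)
$d{\left(R,l \right)} = -3 + l^{2}$ ($d{\left(R,l \right)} = l l - 3 = l^{2} - 3 = -3 + l^{2}$)
$-362 - d{\left(W{\left(V{\left(6 \left(-1\right) \right)} \right)},-17 \right)} = -362 - \left(-3 + \left(-17\right)^{2}\right) = -362 - \left(-3 + 289\right) = -362 - 286 = -648$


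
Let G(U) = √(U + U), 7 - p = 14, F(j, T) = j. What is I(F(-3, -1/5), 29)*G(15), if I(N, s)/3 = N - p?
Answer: 12*√30 ≈ 65.727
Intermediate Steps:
p = -7 (p = 7 - 1*14 = 7 - 14 = -7)
G(U) = √2*√U (G(U) = √(2*U) = √2*√U)
I(N, s) = 21 + 3*N (I(N, s) = 3*(N - 1*(-7)) = 3*(N + 7) = 3*(7 + N) = 21 + 3*N)
I(F(-3, -1/5), 29)*G(15) = (21 + 3*(-3))*(√2*√15) = (21 - 9)*√30 = 12*√30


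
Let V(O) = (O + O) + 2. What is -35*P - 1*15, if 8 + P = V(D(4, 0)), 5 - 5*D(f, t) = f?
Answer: 181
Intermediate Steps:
D(f, t) = 1 - f/5
V(O) = 2 + 2*O (V(O) = 2*O + 2 = 2 + 2*O)
P = -28/5 (P = -8 + (2 + 2*(1 - ⅕*4)) = -8 + (2 + 2*(1 - ⅘)) = -8 + (2 + 2*(⅕)) = -8 + (2 + ⅖) = -8 + 12/5 = -28/5 ≈ -5.6000)
-35*P - 1*15 = -35*(-28/5) - 1*15 = 196 - 15 = 181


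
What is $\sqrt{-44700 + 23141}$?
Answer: $i \sqrt{21559} \approx 146.83 i$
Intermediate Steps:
$\sqrt{-44700 + 23141} = \sqrt{-21559} = i \sqrt{21559}$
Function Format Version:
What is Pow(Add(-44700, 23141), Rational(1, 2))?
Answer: Mul(I, Pow(21559, Rational(1, 2))) ≈ Mul(146.83, I)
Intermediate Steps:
Pow(Add(-44700, 23141), Rational(1, 2)) = Pow(-21559, Rational(1, 2)) = Mul(I, Pow(21559, Rational(1, 2)))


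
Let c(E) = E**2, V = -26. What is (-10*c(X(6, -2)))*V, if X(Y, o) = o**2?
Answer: 4160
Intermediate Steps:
(-10*c(X(6, -2)))*V = -10*((-2)**2)**2*(-26) = -10*4**2*(-26) = -10*16*(-26) = -160*(-26) = 4160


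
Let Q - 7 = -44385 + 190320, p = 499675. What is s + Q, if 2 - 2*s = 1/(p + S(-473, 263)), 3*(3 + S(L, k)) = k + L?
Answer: 145826829371/999204 ≈ 1.4594e+5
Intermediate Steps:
S(L, k) = -3 + L/3 + k/3 (S(L, k) = -3 + (k + L)/3 = -3 + (L + k)/3 = -3 + (L/3 + k/3) = -3 + L/3 + k/3)
s = 999203/999204 (s = 1 - 1/(2*(499675 + (-3 + (⅓)*(-473) + (⅓)*263))) = 1 - 1/(2*(499675 + (-3 - 473/3 + 263/3))) = 1 - 1/(2*(499675 - 73)) = 1 - ½/499602 = 1 - ½*1/499602 = 1 - 1/999204 = 999203/999204 ≈ 1.0000)
Q = 145942 (Q = 7 + (-44385 + 190320) = 7 + 145935 = 145942)
s + Q = 999203/999204 + 145942 = 145826829371/999204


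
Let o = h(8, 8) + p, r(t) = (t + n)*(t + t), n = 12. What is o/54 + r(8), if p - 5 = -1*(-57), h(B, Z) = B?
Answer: 8675/27 ≈ 321.30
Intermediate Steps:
p = 62 (p = 5 - 1*(-57) = 5 + 57 = 62)
r(t) = 2*t*(12 + t) (r(t) = (t + 12)*(t + t) = (12 + t)*(2*t) = 2*t*(12 + t))
o = 70 (o = 8 + 62 = 70)
o/54 + r(8) = 70/54 + 2*8*(12 + 8) = 70*(1/54) + 2*8*20 = 35/27 + 320 = 8675/27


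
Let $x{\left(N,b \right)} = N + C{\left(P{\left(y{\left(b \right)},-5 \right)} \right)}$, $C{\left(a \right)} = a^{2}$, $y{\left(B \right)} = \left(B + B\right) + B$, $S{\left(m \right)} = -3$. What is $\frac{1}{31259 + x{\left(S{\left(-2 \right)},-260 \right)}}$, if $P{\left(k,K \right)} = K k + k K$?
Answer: $\frac{1}{60871256} \approx 1.6428 \cdot 10^{-8}$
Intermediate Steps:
$y{\left(B \right)} = 3 B$ ($y{\left(B \right)} = 2 B + B = 3 B$)
$P{\left(k,K \right)} = 2 K k$ ($P{\left(k,K \right)} = K k + K k = 2 K k$)
$x{\left(N,b \right)} = N + 900 b^{2}$ ($x{\left(N,b \right)} = N + \left(2 \left(-5\right) 3 b\right)^{2} = N + \left(- 30 b\right)^{2} = N + 900 b^{2}$)
$\frac{1}{31259 + x{\left(S{\left(-2 \right)},-260 \right)}} = \frac{1}{31259 - \left(3 - 900 \left(-260\right)^{2}\right)} = \frac{1}{31259 + \left(-3 + 900 \cdot 67600\right)} = \frac{1}{31259 + \left(-3 + 60840000\right)} = \frac{1}{31259 + 60839997} = \frac{1}{60871256}$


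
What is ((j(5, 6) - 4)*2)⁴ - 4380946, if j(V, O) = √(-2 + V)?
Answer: -4372098 - 4864*√3 ≈ -4.3805e+6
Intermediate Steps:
((j(5, 6) - 4)*2)⁴ - 4380946 = ((√(-2 + 5) - 4)*2)⁴ - 4380946 = ((√3 - 4)*2)⁴ - 4380946 = ((-4 + √3)*2)⁴ - 4380946 = (-8 + 2*√3)⁴ - 4380946 = -4380946 + (-8 + 2*√3)⁴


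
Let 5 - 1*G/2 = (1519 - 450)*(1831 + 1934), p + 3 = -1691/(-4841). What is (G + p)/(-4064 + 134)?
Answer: 19483966396/9512565 ≈ 2048.2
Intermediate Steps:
p = -12832/4841 (p = -3 - 1691/(-4841) = -3 - 1691*(-1/4841) = -3 + 1691/4841 = -12832/4841 ≈ -2.6507)
G = -8049560 (G = 10 - 2*(1519 - 450)*(1831 + 1934) = 10 - 2138*3765 = 10 - 2*4024785 = 10 - 8049570 = -8049560)
(G + p)/(-4064 + 134) = (-8049560 - 12832/4841)/(-4064 + 134) = -38967932792/4841/(-3930) = -38967932792/4841*(-1/3930) = 19483966396/9512565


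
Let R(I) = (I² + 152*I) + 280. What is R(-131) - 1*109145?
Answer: -111616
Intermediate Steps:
R(I) = 280 + I² + 152*I
R(-131) - 1*109145 = (280 + (-131)² + 152*(-131)) - 1*109145 = (280 + 17161 - 19912) - 109145 = -2471 - 109145 = -111616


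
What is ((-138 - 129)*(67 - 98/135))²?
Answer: 634066616089/2025 ≈ 3.1312e+8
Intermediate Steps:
((-138 - 129)*(67 - 98/135))² = (-267*(67 - 98*1/135))² = (-267*(67 - 98/135))² = (-267*8947/135)² = (-796283/45)² = 634066616089/2025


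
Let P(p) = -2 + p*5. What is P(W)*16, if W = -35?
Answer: -2832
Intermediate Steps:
P(p) = -2 + 5*p
P(W)*16 = (-2 + 5*(-35))*16 = (-2 - 175)*16 = -177*16 = -2832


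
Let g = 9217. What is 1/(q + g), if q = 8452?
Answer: 1/17669 ≈ 5.6596e-5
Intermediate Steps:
1/(q + g) = 1/(8452 + 9217) = 1/17669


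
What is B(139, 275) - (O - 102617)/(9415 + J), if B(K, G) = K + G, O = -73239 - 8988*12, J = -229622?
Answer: 6990922/16939 ≈ 412.71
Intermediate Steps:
O = -181095 (O = -73239 - 1*107856 = -73239 - 107856 = -181095)
B(K, G) = G + K
B(139, 275) - (O - 102617)/(9415 + J) = (275 + 139) - (-181095 - 102617)/(9415 - 229622) = 414 - (-283712)/(-220207) = 414 - (-283712)*(-1)/220207 = 414 - 1*21824/16939 = 414 - 21824/16939 = 6990922/16939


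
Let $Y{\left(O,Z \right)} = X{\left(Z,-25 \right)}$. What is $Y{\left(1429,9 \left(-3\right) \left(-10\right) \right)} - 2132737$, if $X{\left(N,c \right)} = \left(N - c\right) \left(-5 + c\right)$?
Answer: $-2141587$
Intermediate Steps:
$X{\left(N,c \right)} = \left(-5 + c\right) \left(N - c\right)$
$Y{\left(O,Z \right)} = -750 - 30 Z$ ($Y{\left(O,Z \right)} = - \left(-25\right)^{2} - 5 Z + 5 \left(-25\right) + Z \left(-25\right) = \left(-1\right) 625 - 5 Z - 125 - 25 Z = -625 - 5 Z - 125 - 25 Z = -750 - 30 Z$)
$Y{\left(1429,9 \left(-3\right) \left(-10\right) \right)} - 2132737 = \left(-750 - 30 \cdot 9 \left(-3\right) \left(-10\right)\right) - 2132737 = \left(-750 - 30 \left(\left(-27\right) \left(-10\right)\right)\right) - 2132737 = \left(-750 - 8100\right) - 2132737 = -8850 - 2132737 = -2141587$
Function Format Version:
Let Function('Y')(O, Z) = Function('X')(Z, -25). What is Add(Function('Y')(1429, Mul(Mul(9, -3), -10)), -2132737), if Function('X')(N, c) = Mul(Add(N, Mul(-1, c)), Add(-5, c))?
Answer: -2141587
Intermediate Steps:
Function('X')(N, c) = Mul(Add(-5, c), Add(N, Mul(-1, c)))
Function('Y')(O, Z) = Add(-750, Mul(-30, Z)) (Function('Y')(O, Z) = Add(Mul(-1, Pow(-25, 2)), Mul(-5, Z), Mul(5, -25), Mul(Z, -25)) = Add(Mul(-1, 625), Mul(-5, Z), -125, Mul(-25, Z)) = Add(-625, Mul(-5, Z), -125, Mul(-25, Z)) = Add(-750, Mul(-30, Z)))
Add(Function('Y')(1429, Mul(Mul(9, -3), -10)), -2132737) = Add(Add(-750, Mul(-30, Mul(Mul(9, -3), -10))), -2132737) = Add(Add(-750, Mul(-30, Mul(-27, -10))), -2132737) = Add(Add(-750, Mul(-30, 270)), -2132737) = Add(Add(-750, -8100), -2132737) = Add(-8850, -2132737) = -2141587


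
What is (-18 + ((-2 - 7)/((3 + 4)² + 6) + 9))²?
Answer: 254016/3025 ≈ 83.972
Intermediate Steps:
(-18 + ((-2 - 7)/((3 + 4)² + 6) + 9))² = (-18 + (-9/(7² + 6) + 9))² = (-18 + (-9/(49 + 6) + 9))² = (-18 + (-9/55 + 9))² = (-18 + 486/55)² = (-504/55)² = 254016/3025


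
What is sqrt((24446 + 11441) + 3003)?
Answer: sqrt(38890) ≈ 197.21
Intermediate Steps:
sqrt((24446 + 11441) + 3003) = sqrt(35887 + 3003) = sqrt(38890)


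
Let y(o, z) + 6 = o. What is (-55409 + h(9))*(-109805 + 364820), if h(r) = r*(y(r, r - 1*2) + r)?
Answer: -14102584515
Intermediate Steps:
y(o, z) = -6 + o
h(r) = r*(-6 + 2*r) (h(r) = r*((-6 + r) + r) = r*(-6 + 2*r))
(-55409 + h(9))*(-109805 + 364820) = (-55409 + 2*9*(-3 + 9))*(-109805 + 364820) = (-55409 + 2*9*6)*255015 = (-55409 + 108)*255015 = -55301*255015 = -14102584515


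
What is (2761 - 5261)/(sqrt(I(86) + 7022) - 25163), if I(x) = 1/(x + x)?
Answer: 10820090000/108905162083 + 5000*sqrt(51934755)/108905162083 ≈ 0.099684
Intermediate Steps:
I(x) = 1/(2*x)
(2761 - 5261)/(sqrt(I(86) + 7022) - 25163) = (2761 - 5261)/(sqrt((1/2)/86 + 7022) - 25163) = -2500/(sqrt((1/2)*(1/86) + 7022) - 25163) = -2500/(sqrt(1/172 + 7022) - 25163) = -2500/(sqrt(1207785/172) - 25163) = -2500/(sqrt(51934755)/86 - 25163) = -2500/(-25163 + sqrt(51934755)/86)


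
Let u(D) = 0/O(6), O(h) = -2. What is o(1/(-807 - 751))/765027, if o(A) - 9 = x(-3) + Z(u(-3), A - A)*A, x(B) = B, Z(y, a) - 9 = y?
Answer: 3113/397304022 ≈ 7.8353e-6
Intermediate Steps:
u(D) = 0 (u(D) = 0/(-2) = 0*(-½) = 0)
Z(y, a) = 9 + y
o(A) = 6 + 9*A (o(A) = 9 + (-3 + (9 + 0)*A) = 9 + (-3 + 9*A) = 6 + 9*A)
o(1/(-807 - 751))/765027 = (6 + 9/(-807 - 751))/765027 = (6 + 9/(-1558))*(1/765027) = (6 + 9*(-1/1558))*(1/765027) = (6 - 9/1558)*(1/765027) = (9339/1558)*(1/765027) = 3113/397304022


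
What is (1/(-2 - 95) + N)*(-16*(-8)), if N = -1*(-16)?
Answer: 198528/97 ≈ 2046.7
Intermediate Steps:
N = 16
(1/(-2 - 95) + N)*(-16*(-8)) = (1/(-2 - 95) + 16)*(-16*(-8)) = (1/(-97) + 16)*128 = (-1/97 + 16)*128 = (1551/97)*128 = 198528/97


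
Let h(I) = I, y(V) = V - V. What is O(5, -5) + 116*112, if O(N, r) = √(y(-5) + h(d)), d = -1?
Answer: 12992 + I ≈ 12992.0 + 1.0*I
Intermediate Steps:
y(V) = 0
O(N, r) = I (O(N, r) = √(0 - 1) = √(-1) = I)
O(5, -5) + 116*112 = I + 116*112 = I + 12992 = 12992 + I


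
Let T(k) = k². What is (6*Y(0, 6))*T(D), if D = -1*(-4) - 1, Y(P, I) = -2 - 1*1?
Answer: -162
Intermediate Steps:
Y(P, I) = -3 (Y(P, I) = -2 - 1 = -3)
D = 3 (D = 4 - 1 = 3)
(6*Y(0, 6))*T(D) = (6*(-3))*3² = -18*9 = -162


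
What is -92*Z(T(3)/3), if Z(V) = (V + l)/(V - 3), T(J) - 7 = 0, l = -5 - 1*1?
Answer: -506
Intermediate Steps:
l = -6 (l = -5 - 1 = -6)
T(J) = 7 (T(J) = 7 + 0 = 7)
Z(V) = (-6 + V)/(-3 + V) (Z(V) = (V - 6)/(V - 3) = (-6 + V)/(-3 + V))
-92*Z(T(3)/3) = -92*(-6 + 7/3)/(-3 + 7/3) = -92*(-11)/((-⅔)*3) = -(-138)*(-11)/3 = -92*11/2 = -506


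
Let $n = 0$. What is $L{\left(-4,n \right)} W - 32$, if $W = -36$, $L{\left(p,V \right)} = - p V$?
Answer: $-32$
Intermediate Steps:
$L{\left(p,V \right)} = - V p$
$L{\left(-4,n \right)} W - 32 = \left(-1\right) 0 \left(-4\right) \left(-36\right) - 32 = 0 \left(-36\right) - 32 = 0 - 32 = -32$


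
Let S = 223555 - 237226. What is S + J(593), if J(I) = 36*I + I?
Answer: 8270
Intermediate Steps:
S = -13671
J(I) = 37*I
S + J(593) = -13671 + 37*593 = -13671 + 21941 = 8270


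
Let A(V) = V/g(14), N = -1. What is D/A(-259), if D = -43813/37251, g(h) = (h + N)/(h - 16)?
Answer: -81367/2756574 ≈ -0.029517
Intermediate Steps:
g(h) = (-1 + h)/(-16 + h) (g(h) = (h - 1)/(h - 16) = (-1 + h)/(-16 + h))
A(V) = -2*V/13 (A(V) = V/(((-1 + 14)/(-16 + 14))) = V/((13/(-2))) = V/((-1/2*13)) = V/(-13/2) = V*(-2/13) = -2*V/13)
D = -43813/37251 (D = -43813*1/37251 = -43813/37251 ≈ -1.1762)
D/A(-259) = -43813/(37251*((-2/13*(-259)))) = -43813/(37251*518/13) = -43813/37251*13/518 = -81367/2756574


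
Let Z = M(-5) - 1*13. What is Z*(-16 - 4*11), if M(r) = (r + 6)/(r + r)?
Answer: 786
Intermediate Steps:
M(r) = (6 + r)/(2*r) (M(r) = (6 + r)/((2*r)) = (6 + r)*(1/(2*r)) = (6 + r)/(2*r))
Z = -131/10 (Z = (1/2)*(6 - 5)/(-5) - 1*13 = (1/2)*(-1/5)*1 - 13 = -1/10 - 13 = -131/10 ≈ -13.100)
Z*(-16 - 4*11) = -131*(-16 - 4*11)/10 = -131*(-16 - 44)/10 = -131/10*(-60) = 786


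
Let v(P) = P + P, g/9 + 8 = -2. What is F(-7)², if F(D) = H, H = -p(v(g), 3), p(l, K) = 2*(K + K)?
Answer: 144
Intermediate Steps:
g = -90 (g = -72 + 9*(-2) = -72 - 18 = -90)
v(P) = 2*P
p(l, K) = 4*K (p(l, K) = 2*(2*K) = 4*K)
H = -12 (H = -4*3 = -1*12 = -12)
F(D) = -12
F(-7)² = (-12)² = 144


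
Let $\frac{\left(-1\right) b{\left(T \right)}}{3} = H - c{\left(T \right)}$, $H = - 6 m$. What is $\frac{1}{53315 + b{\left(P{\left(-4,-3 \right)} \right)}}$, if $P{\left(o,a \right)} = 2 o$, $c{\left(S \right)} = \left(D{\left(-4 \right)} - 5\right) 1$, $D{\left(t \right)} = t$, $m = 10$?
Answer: $\frac{1}{53468} \approx 1.8703 \cdot 10^{-5}$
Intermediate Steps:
$c{\left(S \right)} = -9$ ($c{\left(S \right)} = \left(-4 - 5\right) 1 = \left(-9\right) 1 = -9$)
$H = -60$ ($H = \left(-6\right) 10 = -60$)
$b{\left(T \right)} = 153$ ($b{\left(T \right)} = - 3 \left(-60 - -9\right) = - 3 \left(-60 + 9\right) = \left(-3\right) \left(-51\right) = 153$)
$\frac{1}{53315 + b{\left(P{\left(-4,-3 \right)} \right)}} = \frac{1}{53315 + 153} = \frac{1}{53468}$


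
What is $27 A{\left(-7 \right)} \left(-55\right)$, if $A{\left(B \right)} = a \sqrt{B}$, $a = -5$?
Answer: $7425 i \sqrt{7} \approx 19645.0 i$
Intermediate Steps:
$A{\left(B \right)} = - 5 \sqrt{B}$
$27 A{\left(-7 \right)} \left(-55\right) = 27 \left(- 5 \sqrt{-7}\right) \left(-55\right) = 27 \left(- 5 i \sqrt{7}\right) \left(-55\right) = - 135 i \sqrt{7} \left(-55\right) = 7425 i \sqrt{7}$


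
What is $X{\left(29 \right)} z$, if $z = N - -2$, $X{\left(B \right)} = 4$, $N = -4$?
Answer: $-8$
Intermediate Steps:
$z = -2$ ($z = -4 - -2 = -4 + 2 = -2$)
$X{\left(29 \right)} z = 4 \left(-2\right) = -8$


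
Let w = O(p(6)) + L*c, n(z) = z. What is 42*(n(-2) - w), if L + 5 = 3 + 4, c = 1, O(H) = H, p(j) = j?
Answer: -420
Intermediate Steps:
L = 2 (L = -5 + (3 + 4) = -5 + 7 = 2)
w = 8 (w = 6 + 2*1 = 6 + 2 = 8)
42*(n(-2) - w) = 42*(-2 - 1*8) = 42*(-2 - 8) = 42*(-10) = -420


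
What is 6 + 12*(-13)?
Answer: -150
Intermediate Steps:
6 + 12*(-13) = 6 - 156 = -150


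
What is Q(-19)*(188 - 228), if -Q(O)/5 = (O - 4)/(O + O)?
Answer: 2300/19 ≈ 121.05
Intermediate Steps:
Q(O) = -5*(-4 + O)/(2*O) (Q(O) = -5*(O - 4)/(O + O) = -5*(-4 + O)/(2*O))
Q(-19)*(188 - 228) = (-5/2 + 10/(-19))*(188 - 228) = (-5/2 + 10*(-1/19))*(-40) = (-5/2 - 10/19)*(-40) = -115/38*(-40) = 2300/19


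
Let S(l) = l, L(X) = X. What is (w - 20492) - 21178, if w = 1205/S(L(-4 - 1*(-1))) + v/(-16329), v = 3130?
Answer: -228997125/5443 ≈ -42072.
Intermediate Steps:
w = -2187315/5443 (w = 1205/(-4 - 1*(-1)) + 3130/(-16329) = 1205/(-4 + 1) + 3130*(-1/16329) = 1205/(-3) - 3130/16329 = 1205*(-1/3) - 3130/16329 = -1205/3 - 3130/16329 = -2187315/5443 ≈ -401.86)
(w - 20492) - 21178 = (-2187315/5443 - 20492) - 21178 = -113725271/5443 - 21178 = -228997125/5443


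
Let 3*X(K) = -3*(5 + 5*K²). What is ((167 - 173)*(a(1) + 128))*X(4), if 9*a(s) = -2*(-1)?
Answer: 196180/3 ≈ 65393.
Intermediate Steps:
a(s) = 2/9 (a(s) = (-2*(-1))/9 = (⅑)*2 = 2/9)
X(K) = -5 - 5*K² (X(K) = (-3*(5 + 5*K²))/3 = (-15 - 15*K²)/3 = -5 - 5*K²)
((167 - 173)*(a(1) + 128))*X(4) = ((167 - 173)*(2/9 + 128))*(-5 - 5*4²) = (-6*1154/9)*(-5 - 5*16) = -2308*(-5 - 80)/3 = -2308/3*(-85) = 196180/3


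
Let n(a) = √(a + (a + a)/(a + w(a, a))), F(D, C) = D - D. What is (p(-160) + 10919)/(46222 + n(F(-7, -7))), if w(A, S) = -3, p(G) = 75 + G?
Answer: 5417/23111 ≈ 0.23439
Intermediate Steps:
F(D, C) = 0
n(a) = √(a + 2*a/(-3 + a)) (n(a) = √(a + (a + a)/(a - 3)) = √(a + (2*a)/(-3 + a)) = √(a + 2*a/(-3 + a)))
(p(-160) + 10919)/(46222 + n(F(-7, -7))) = ((75 - 160) + 10919)/(46222 + √(0*(-1 + 0)/(-3 + 0))) = (-85 + 10919)/(46222 + √(0*(-1)/(-3))) = 10834/(46222 + √(0*(-⅓)*(-1))) = 10834/(46222 + √0) = 10834/(46222 + 0) = 10834/46222 = 10834*(1/46222) = 5417/23111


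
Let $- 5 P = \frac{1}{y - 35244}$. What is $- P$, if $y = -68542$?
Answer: $- \frac{1}{518930} \approx -1.927 \cdot 10^{-6}$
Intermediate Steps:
$P = \frac{1}{518930}$ ($P = - \frac{1}{5 \left(-68542 - 35244\right)} = - \frac{1}{5 \left(-103786\right)} = \left(- \frac{1}{5}\right) \left(- \frac{1}{103786}\right) = \frac{1}{518930} \approx 1.927 \cdot 10^{-6}$)
$- P = \left(-1\right) \frac{1}{518930} = - \frac{1}{518930}$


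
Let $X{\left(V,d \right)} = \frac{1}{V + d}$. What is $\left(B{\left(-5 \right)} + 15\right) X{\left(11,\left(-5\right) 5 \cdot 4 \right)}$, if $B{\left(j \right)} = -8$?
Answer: $- \frac{7}{89} \approx -0.078652$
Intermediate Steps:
$\left(B{\left(-5 \right)} + 15\right) X{\left(11,\left(-5\right) 5 \cdot 4 \right)} = \frac{-8 + 15}{11 + \left(-5\right) 5 \cdot 4} = \frac{7}{11 - 100} = \frac{7}{-89} = 7 \left(- \frac{1}{89}\right) = - \frac{7}{89}$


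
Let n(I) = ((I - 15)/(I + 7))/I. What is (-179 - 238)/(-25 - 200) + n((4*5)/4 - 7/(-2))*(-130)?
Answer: 326753/39525 ≈ 8.2670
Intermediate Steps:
n(I) = (-15 + I)/(I*(7 + I)) (n(I) = ((-15 + I)/(7 + I))/I = (-15 + I)/(I*(7 + I)))
(-179 - 238)/(-25 - 200) + n((4*5)/4 - 7/(-2))*(-130) = (-179 - 238)/(-25 - 200) + ((-15 + ((4*5)/4 - 7/(-2)))/(((4*5)/4 - 7/(-2))*(7 + ((4*5)/4 - 7/(-2)))))*(-130) = -417/(-225) + ((-15 + (20*(¼) - 7*(-½)))/((20*(¼) - 7*(-½))*(7 + (20*(¼) - 7*(-½)))))*(-130) = -417*(-1/225) + ((-15 + (5 + 7/2))/((5 + 7/2)*(7 + (5 + 7/2))))*(-130) = 139/75 + ((-15 + 17/2)/((17/2)*(7 + 17/2)))*(-130) = 139/75 + ((2/17)*(-13/2)/(31/2))*(-130) = 139/75 + ((2/17)*(2/31)*(-13/2))*(-130) = 139/75 - 26/527*(-130) = 139/75 + 3380/527 = 326753/39525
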